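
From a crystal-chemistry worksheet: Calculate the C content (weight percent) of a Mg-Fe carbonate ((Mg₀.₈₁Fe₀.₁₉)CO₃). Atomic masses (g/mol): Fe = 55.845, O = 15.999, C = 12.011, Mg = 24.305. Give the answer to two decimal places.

13.30 weight percent

Molar mass of (Mg₀.₈₁Fe₀.₁₉)CO₃: 0.81×24.305 + 0.19×55.845 + 1×12.011 + 3×15.999 = 90.306 g/mol.
Mass of C per formula unit: 1 × 12.011 = 12.011 g.
Weight fraction C = 12.011 / 90.306 = 0.1330.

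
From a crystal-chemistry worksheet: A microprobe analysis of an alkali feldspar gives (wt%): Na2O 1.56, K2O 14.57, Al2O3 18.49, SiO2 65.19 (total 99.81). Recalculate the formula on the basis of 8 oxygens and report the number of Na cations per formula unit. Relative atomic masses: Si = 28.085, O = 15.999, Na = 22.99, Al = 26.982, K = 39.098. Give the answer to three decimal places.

1.56 wt% Na2O ÷ 61.979 g/mol = 0.02517 mol, giving 0.05034 Na and 0.02517 O.
14.57 wt% K2O ÷ 94.195 g/mol = 0.15468 mol, giving 0.30936 K and 0.15468 O.
18.49 wt% Al2O3 ÷ 101.961 g/mol = 0.18134 mol, giving 0.36268 Al and 0.54402 O.
65.19 wt% SiO2 ÷ 60.083 g/mol = 1.08500 mol, giving 1.08500 Si and 2.17000 O.
Oxygen sums to 2.89387; scaling by 8/2.89387 = 2.76446 puts the formula on 8 O.
Na: 0.05034 × 2.76446 = 0.139 atoms per formula unit.

0.139 Na apfu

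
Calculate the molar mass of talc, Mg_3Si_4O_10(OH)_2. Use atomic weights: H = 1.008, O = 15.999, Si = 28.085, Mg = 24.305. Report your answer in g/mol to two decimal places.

M = 3(24.305) + 4(28.085) + 12(15.999) + 2(1.008)

379.26 g/mol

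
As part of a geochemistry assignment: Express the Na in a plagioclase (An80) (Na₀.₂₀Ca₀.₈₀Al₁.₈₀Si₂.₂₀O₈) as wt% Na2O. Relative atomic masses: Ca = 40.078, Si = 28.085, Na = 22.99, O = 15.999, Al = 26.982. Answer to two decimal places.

Formula mass = 275.007 g/mol.
0.20 Na → 0.1000 mol Na2O per formula unit; M(Na2O) = 61.979, so Na2O mass = 6.198 g.
6.198/275.007 × 100 = 2.25 wt%.

2.25 wt%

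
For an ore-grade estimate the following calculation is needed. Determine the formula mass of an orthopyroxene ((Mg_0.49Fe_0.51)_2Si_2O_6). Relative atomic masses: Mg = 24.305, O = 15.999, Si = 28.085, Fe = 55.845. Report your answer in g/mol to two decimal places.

232.94 g/mol

Mg: 0.98 × 24.305 = 23.8189
Fe: 1.02 × 55.845 = 56.9619
Si: 2 × 28.085 = 56.1700
O: 6 × 15.999 = 95.9940
Summing the contributions gives the formula mass.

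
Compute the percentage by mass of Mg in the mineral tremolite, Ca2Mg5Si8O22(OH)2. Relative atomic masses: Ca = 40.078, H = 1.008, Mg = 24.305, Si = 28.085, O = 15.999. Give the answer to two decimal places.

M(Ca2Mg5Si8O22(OH)2) = 812.353 g/mol.
Mg contributes 5 × 24.305 = 121.525 g per mole.
121.525/812.353 = 0.1496 → 14.96%.

14.96 wt%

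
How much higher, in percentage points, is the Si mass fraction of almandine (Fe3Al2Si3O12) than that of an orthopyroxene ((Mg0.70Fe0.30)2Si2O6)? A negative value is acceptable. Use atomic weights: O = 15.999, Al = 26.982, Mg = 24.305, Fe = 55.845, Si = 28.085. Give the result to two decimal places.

-8.64 percentage points

First mineral: 84.255 g Si in 497.742 g formula = 16.93 wt% Si.
Second mineral: 56.170 g Si in 219.698 g formula = 25.57 wt% Si.
16.93% − 25.57% gives a difference of -8.64 percentage points.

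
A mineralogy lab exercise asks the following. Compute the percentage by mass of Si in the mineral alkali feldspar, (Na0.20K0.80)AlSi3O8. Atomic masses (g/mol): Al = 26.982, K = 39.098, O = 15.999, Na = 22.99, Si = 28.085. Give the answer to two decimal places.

30.63 wt%

M((Na0.20K0.80)AlSi3O8) = 275.105 g/mol.
Si contributes 3 × 28.085 = 84.255 g per mole.
84.255/275.105 = 0.3063 → 30.63%.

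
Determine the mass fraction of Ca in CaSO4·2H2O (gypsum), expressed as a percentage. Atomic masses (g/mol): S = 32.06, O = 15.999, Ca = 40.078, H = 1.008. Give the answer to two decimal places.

Formula mass = 1×40.078 + 1×32.06 + 6×15.999 + 4×1.008 = 172.164 g/mol, of which 40.078 g is Ca.
So Ca makes up 40.078/172.164 = 0.2328 of the mass, i.e. 23.28%.

23.28 weight percent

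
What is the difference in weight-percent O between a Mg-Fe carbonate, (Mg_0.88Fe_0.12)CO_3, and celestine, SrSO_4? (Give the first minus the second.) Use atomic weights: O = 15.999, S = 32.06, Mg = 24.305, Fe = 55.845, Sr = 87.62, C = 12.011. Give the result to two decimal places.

First mineral: 47.997 g O in 88.098 g formula = 54.48 wt% O.
Second mineral: 63.996 g O in 183.676 g formula = 34.84 wt% O.
54.48% − 34.84% gives a difference of 19.64 percentage points.

19.64 percentage points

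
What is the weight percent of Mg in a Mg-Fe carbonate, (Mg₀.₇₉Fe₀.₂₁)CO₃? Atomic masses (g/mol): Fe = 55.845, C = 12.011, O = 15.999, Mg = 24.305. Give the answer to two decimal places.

M((Mg₀.₇₉Fe₀.₂₁)CO₃) = 90.936 g/mol.
Mg contributes 0.79 × 24.305 = 19.201 g per mole.
19.201/90.936 = 0.2111 → 21.11%.

21.11 wt%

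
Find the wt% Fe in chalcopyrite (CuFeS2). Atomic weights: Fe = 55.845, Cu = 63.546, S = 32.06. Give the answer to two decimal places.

M(CuFeS2) = 183.511 g/mol.
Fe contributes 1 × 55.845 = 55.845 g per mole.
55.845/183.511 = 0.3043 → 30.43%.

30.43 weight percent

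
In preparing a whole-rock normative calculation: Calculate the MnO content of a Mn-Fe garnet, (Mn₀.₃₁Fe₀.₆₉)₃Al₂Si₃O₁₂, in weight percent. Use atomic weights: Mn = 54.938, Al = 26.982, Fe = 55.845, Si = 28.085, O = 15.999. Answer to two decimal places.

13.28 wt%

M((Mn₀.₃₁Fe₀.₆₉)₃Al₂Si₃O₁₂) = 496.898 g/mol; M(MnO) = 70.937 g/mol.
Moles MnO per formula unit = 0.93 Mn ÷ 1 = 0.9300.
MnO fraction = (0.9300 × 70.937) / 496.898 = 65.971/496.898 = 0.1328.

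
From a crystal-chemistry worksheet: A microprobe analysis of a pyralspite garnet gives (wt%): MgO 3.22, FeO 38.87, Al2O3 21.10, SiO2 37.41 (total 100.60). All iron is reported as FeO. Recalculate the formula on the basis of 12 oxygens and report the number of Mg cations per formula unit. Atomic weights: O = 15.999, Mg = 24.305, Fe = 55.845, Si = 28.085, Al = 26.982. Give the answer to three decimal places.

3.22 wt% MgO ÷ 40.304 g/mol = 0.07989 mol, giving 0.07989 Mg and 0.07989 O.
38.87 wt% FeO ÷ 71.844 g/mol = 0.54103 mol, giving 0.54103 Fe and 0.54103 O.
21.10 wt% Al2O3 ÷ 101.961 g/mol = 0.20694 mol, giving 0.41388 Al and 0.62082 O.
37.41 wt% SiO2 ÷ 60.083 g/mol = 0.62264 mol, giving 0.62264 Si and 1.24528 O.
Oxygen sums to 2.48702; scaling by 12/2.48702 = 4.82505 puts the formula on 12 O.
Mg: 0.07989 × 4.82505 = 0.385 atoms per formula unit.

0.385 Mg apfu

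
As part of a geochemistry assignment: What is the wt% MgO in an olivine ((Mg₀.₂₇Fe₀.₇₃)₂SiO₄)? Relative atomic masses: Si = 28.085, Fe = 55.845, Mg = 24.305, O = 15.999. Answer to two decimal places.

11.65 wt%

Formula mass = 186.739 g/mol.
0.54 Mg → 0.5400 mol MgO per formula unit; M(MgO) = 40.304, so MgO mass = 21.764 g.
21.764/186.739 × 100 = 11.65 wt%.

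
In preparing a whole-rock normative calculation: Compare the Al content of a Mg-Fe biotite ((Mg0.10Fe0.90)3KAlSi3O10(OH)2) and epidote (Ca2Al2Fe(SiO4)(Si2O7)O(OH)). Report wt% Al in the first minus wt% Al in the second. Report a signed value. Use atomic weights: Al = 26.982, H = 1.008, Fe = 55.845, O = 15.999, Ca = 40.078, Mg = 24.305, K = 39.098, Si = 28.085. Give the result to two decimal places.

First mineral: 26.982 g Al in 502.412 g formula = 5.37 wt% Al.
Second mineral: 53.964 g Al in 483.215 g formula = 11.17 wt% Al.
5.37% − 11.17% gives a difference of -5.80 percentage points.

-5.80 percentage points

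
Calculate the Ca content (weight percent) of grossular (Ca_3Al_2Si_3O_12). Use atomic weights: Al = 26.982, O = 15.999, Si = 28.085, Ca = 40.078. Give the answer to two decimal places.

M(Ca_3Al_2Si_3O_12) = 450.441 g/mol.
Ca contributes 3 × 40.078 = 120.234 g per mole.
120.234/450.441 = 0.2669 → 26.69%.

26.69 weight percent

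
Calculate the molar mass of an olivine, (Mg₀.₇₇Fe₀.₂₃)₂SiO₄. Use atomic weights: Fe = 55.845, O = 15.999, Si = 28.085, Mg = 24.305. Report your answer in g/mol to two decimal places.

Mg: 1.54 × 24.305 = 37.4297
Fe: 0.46 × 55.845 = 25.6887
Si: 1 × 28.085 = 28.0850
O: 4 × 15.999 = 63.9960
Summing the contributions gives the formula mass.

155.20 g/mol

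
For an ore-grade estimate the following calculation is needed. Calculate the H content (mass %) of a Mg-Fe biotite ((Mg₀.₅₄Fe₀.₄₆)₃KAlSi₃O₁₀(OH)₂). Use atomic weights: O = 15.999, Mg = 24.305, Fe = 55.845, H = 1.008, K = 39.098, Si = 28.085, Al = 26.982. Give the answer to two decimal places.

0.44 mass %

Molar mass of (Mg₀.₅₄Fe₀.₄₆)₃KAlSi₃O₁₀(OH)₂: 1.62·24.305 + 1.38·55.845 + 1·39.098 + 1·26.982 + 3·28.085 + 12·15.999 + 2·1.008 = 460.779 g/mol.
Mass of H per formula unit: 2 × 1.008 = 2.016 g.
Weight fraction H = 2.016 / 460.779 = 0.0044.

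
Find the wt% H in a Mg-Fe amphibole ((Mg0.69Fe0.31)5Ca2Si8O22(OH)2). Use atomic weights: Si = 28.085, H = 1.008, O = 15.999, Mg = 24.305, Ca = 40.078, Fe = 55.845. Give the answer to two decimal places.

M((Mg0.69Fe0.31)5Ca2Si8O22(OH)2) = 861.240 g/mol.
H contributes 2 × 1.008 = 2.016 g per mole.
2.016/861.240 = 0.0023 → 0.23%.

0.23 weight percent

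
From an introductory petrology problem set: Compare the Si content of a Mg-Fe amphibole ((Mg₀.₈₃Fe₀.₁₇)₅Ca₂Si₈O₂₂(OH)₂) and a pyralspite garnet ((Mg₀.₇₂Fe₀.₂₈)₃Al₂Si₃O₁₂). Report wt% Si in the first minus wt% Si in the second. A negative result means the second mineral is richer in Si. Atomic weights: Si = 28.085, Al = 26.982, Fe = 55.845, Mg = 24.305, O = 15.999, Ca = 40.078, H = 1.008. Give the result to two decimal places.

7.16 percentage points

M((Mg₀.₈₃Fe₀.₁₇)₅Ca₂Si₈O₂₂(OH)₂) = 839.162 g/mol, so wt% Si = 224.680/839.162 × 100 = 26.77%.
M((Mg₀.₇₂Fe₀.₂₈)₃Al₂Si₃O₁₂) = 429.616 g/mol, so wt% Si = 84.255/429.616 × 100 = 19.61%.
26.77 − 19.61 = 7.16 pp.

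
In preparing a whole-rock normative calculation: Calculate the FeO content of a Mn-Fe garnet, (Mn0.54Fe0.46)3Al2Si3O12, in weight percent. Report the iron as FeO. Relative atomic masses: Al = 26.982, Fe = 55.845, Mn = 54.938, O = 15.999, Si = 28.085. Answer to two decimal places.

19.98 wt%

Formula mass = 496.273 g/mol.
1.38 Fe → 1.3800 mol FeO per formula unit; M(FeO) = 71.844, so FeO mass = 99.145 g.
99.145/496.273 × 100 = 19.98 wt%.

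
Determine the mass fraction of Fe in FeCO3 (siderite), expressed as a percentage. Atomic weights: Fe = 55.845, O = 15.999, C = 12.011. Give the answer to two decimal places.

48.20 mass %

Formula mass = 1·55.845 + 1·12.011 + 3·15.999 = 115.853 g/mol, of which 55.845 g is Fe.
So Fe makes up 55.845/115.853 = 0.4820 of the mass, i.e. 48.20%.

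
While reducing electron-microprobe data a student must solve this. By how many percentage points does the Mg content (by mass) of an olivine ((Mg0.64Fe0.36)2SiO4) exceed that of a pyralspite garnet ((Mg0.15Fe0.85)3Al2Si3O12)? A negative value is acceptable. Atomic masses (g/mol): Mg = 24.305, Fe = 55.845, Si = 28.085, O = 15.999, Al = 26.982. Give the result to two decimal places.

Mg in (Mg0.64Fe0.36)2SiO4: molar mass 163.400 g/mol; 1.28×24.305 = 31.110 g → 19.04 wt%.
Mg in (Mg0.15Fe0.85)3Al2Si3O12: molar mass 483.549 g/mol; 0.45×24.305 = 10.937 g → 2.26 wt%.
Difference = 19.04 − 2.26 = 16.78 percentage points.

16.78 percentage points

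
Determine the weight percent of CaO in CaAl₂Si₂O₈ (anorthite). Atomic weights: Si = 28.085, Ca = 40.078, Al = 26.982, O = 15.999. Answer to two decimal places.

M(CaAl₂Si₂O₈) = 278.204 g/mol; M(CaO) = 56.077 g/mol.
Moles CaO per formula unit = 1 Ca ÷ 1 = 1.0000.
CaO fraction = (1.0000 × 56.077) / 278.204 = 56.077/278.204 = 0.2016.

20.16 wt%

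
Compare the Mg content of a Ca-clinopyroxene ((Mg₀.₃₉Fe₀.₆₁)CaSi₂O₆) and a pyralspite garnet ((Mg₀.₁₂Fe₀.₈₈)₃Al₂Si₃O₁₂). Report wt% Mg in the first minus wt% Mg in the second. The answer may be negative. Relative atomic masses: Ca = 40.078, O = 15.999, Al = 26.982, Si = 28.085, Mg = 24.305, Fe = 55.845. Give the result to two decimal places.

First mineral: 9.479 g Mg in 235.786 g formula = 4.02 wt% Mg.
Second mineral: 8.750 g Mg in 486.388 g formula = 1.80 wt% Mg.
4.02% − 1.80% gives a difference of 2.22 percentage points.

2.22 percentage points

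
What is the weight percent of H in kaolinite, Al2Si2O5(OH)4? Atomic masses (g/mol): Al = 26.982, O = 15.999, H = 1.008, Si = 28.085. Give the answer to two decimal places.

1.56 mass %

Formula mass = 2*26.982 + 2*28.085 + 9*15.999 + 4*1.008 = 258.157 g/mol, of which 4.032 g is H.
So H makes up 4.032/258.157 = 0.0156 of the mass, i.e. 1.56%.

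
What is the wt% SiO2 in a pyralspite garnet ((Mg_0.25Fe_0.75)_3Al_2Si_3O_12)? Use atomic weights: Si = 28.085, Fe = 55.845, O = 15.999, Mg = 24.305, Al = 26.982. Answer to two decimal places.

Molar mass of (Mg_0.25Fe_0.75)_3Al_2Si_3O_12 = 0.75·24.305 + 2.25·55.845 + 2·26.982 + 3·28.085 + 12·15.999 = 474.087 g/mol.
Each formula unit contains 3 Si, equivalent to 3/1 = 3.0000 mol SiO2.
M(SiO2) = 1×28.085 + 2×15.999 = 60.083 g/mol.
Mass of SiO2 per formula unit = 3.0000 × 60.083 = 180.249 g.
SiO2 wt% = 180.249 / 474.087 × 100 = 38.02%.

38.02 wt%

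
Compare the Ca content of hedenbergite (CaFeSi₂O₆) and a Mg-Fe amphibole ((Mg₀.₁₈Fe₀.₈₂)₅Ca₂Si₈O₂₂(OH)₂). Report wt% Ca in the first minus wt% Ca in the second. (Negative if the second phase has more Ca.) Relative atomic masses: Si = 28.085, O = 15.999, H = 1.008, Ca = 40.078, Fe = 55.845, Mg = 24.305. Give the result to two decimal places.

7.64 percentage points

M(CaFeSi₂O₆) = 248.087 g/mol, so wt% Ca = 40.078/248.087 × 100 = 16.15%.
M((Mg₀.₁₈Fe₀.₈₂)₅Ca₂Si₈O₂₂(OH)₂) = 941.667 g/mol, so wt% Ca = 80.156/941.667 × 100 = 8.51%.
16.15 − 8.51 = 7.64 pp.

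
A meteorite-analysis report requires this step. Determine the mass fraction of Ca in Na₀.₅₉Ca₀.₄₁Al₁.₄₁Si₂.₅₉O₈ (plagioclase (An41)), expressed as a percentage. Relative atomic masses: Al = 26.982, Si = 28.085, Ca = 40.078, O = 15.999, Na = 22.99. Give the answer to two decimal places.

6.11 wt%

M(Na₀.₅₉Ca₀.₄₁Al₁.₄₁Si₂.₅₉O₈) = 268.773 g/mol.
Ca contributes 0.41 × 40.078 = 16.432 g per mole.
16.432/268.773 = 0.0611 → 6.11%.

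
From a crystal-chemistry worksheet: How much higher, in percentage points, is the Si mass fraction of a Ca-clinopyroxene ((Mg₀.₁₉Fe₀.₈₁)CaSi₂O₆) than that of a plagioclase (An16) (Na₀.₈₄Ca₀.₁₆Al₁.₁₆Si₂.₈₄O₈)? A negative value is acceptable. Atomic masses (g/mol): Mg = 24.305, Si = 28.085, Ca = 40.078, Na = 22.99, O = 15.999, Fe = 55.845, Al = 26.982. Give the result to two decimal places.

M((Mg₀.₁₉Fe₀.₈₁)CaSi₂O₆) = 242.094 g/mol, so wt% Si = 56.170/242.094 × 100 = 23.20%.
M(Na₀.₈₄Ca₀.₁₆Al₁.₁₆Si₂.₈₄O₈) = 264.777 g/mol, so wt% Si = 79.761/264.777 × 100 = 30.12%.
23.20 − 30.12 = -6.92 pp.

-6.92 percentage points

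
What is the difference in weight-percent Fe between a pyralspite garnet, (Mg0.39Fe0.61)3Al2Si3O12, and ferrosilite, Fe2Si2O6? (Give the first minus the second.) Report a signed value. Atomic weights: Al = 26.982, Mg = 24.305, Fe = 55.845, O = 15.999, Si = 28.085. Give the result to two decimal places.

-20.15 percentage points

M((Mg0.39Fe0.61)3Al2Si3O12) = 460.840 g/mol, so wt% Fe = 102.196/460.840 × 100 = 22.18%.
M(Fe2Si2O6) = 263.854 g/mol, so wt% Fe = 111.690/263.854 × 100 = 42.33%.
22.18 − 42.33 = -20.15 pp.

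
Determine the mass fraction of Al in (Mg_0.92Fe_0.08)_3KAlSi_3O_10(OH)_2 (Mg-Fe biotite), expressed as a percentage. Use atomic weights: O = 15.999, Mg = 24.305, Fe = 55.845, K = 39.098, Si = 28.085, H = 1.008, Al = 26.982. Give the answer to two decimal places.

Molar mass of (Mg_0.92Fe_0.08)_3KAlSi_3O_10(OH)_2: 2.76·24.305 + 0.24·55.845 + 1·39.098 + 1·26.982 + 3·28.085 + 12·15.999 + 2·1.008 = 424.824 g/mol.
Mass of Al per formula unit: 1 × 26.982 = 26.982 g.
Weight fraction Al = 26.982 / 424.824 = 0.0635.

6.35 mass %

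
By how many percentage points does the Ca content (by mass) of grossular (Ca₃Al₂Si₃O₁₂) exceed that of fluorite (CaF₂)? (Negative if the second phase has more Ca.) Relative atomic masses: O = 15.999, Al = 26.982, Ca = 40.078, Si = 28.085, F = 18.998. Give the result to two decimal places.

-24.64 percentage points

M(Ca₃Al₂Si₃O₁₂) = 450.441 g/mol, so wt% Ca = 120.234/450.441 × 100 = 26.69%.
M(CaF₂) = 78.074 g/mol, so wt% Ca = 40.078/78.074 × 100 = 51.33%.
26.69 − 51.33 = -24.64 pp.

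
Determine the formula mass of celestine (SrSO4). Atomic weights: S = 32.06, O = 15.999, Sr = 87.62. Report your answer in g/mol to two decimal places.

The formula mass is the sum 1(87.62) + 1(32.06) + 4(15.999).

183.68 g/mol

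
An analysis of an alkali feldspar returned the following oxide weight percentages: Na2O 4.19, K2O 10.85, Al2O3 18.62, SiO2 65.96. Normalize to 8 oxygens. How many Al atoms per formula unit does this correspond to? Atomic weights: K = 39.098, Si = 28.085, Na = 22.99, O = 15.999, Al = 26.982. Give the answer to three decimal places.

0.999 Al apfu

Na2O: 4.19/61.979 = 0.06760 mol → 0.13520 mol Na, 0.06760 mol O.
K2O: 10.85/94.195 = 0.11519 mol → 0.23038 mol K, 0.11519 mol O.
Al2O3: 18.62/101.961 = 0.18262 mol → 0.36524 mol Al, 0.54786 mol O.
SiO2: 65.96/60.083 = 1.09781 mol → 1.09781 mol Si, 2.19562 mol O.
Total oxygen = 2.92627 mol. Normalization factor = 8/2.92627 = 2.73386.
Al per 8 O = 0.36524 × 2.73386 = 0.999.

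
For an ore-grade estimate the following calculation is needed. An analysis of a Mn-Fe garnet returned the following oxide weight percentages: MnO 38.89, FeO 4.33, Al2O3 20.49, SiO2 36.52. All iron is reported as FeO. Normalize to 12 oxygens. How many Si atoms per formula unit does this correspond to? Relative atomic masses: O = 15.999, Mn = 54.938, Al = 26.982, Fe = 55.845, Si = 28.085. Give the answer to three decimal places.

3.005 Si apfu

38.89 wt% MnO ÷ 70.937 g/mol = 0.54823 mol, giving 0.54823 Mn and 0.54823 O.
4.33 wt% FeO ÷ 71.844 g/mol = 0.06027 mol, giving 0.06027 Fe and 0.06027 O.
20.49 wt% Al2O3 ÷ 101.961 g/mol = 0.20096 mol, giving 0.40192 Al and 0.60288 O.
36.52 wt% SiO2 ÷ 60.083 g/mol = 0.60783 mol, giving 0.60783 Si and 1.21566 O.
Oxygen sums to 2.42704; scaling by 12/2.42704 = 4.94429 puts the formula on 12 O.
Si: 0.60783 × 4.94429 = 3.005 atoms per formula unit.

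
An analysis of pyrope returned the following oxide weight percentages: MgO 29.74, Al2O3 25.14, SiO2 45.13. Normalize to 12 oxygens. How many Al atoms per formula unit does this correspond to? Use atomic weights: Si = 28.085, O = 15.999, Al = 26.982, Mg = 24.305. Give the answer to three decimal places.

29.74 wt% MgO ÷ 40.304 g/mol = 0.73789 mol, giving 0.73789 Mg and 0.73789 O.
25.14 wt% Al2O3 ÷ 101.961 g/mol = 0.24656 mol, giving 0.49312 Al and 0.73968 O.
45.13 wt% SiO2 ÷ 60.083 g/mol = 0.75113 mol, giving 0.75113 Si and 1.50226 O.
Oxygen sums to 2.97983; scaling by 12/2.97983 = 4.02708 puts the formula on 12 O.
Al: 0.49312 × 4.02708 = 1.986 atoms per formula unit.

1.986 Al apfu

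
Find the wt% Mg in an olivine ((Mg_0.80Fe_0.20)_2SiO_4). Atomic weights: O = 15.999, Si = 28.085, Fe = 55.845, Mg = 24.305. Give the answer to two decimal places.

25.37 weight percent

Formula mass = 1.60·24.305 + 0.40·55.845 + 1·28.085 + 4·15.999 = 153.307 g/mol, of which 38.888 g is Mg.
So Mg makes up 38.888/153.307 = 0.2537 of the mass, i.e. 25.37%.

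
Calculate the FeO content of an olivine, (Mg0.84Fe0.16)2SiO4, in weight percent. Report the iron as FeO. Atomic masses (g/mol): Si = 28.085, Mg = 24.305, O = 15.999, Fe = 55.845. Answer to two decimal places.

M((Mg0.84Fe0.16)2SiO4) = 150.784 g/mol; M(FeO) = 71.844 g/mol.
Moles FeO per formula unit = 0.32 Fe ÷ 1 = 0.3200.
FeO fraction = (0.3200 × 71.844) / 150.784 = 22.990/150.784 = 0.1525.

15.25 wt%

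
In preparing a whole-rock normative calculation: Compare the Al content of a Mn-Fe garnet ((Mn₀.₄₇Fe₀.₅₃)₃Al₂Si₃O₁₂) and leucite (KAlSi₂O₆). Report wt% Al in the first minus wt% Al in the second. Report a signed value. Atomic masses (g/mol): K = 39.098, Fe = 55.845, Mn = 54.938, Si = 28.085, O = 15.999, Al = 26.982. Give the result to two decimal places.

-1.49 percentage points

First mineral: 53.964 g Al in 496.463 g formula = 10.87 wt% Al.
Second mineral: 26.982 g Al in 218.244 g formula = 12.36 wt% Al.
10.87% − 12.36% gives a difference of -1.49 percentage points.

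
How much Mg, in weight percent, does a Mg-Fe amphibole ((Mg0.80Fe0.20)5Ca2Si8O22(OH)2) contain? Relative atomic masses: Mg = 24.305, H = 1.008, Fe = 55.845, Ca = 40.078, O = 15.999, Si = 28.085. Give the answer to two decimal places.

Molar mass of (Mg0.80Fe0.20)5Ca2Si8O22(OH)2: 4·24.305 + 1·55.845 + 2·40.078 + 8·28.085 + 24·15.999 + 2·1.008 = 843.893 g/mol.
Mass of Mg per formula unit: 4 × 24.305 = 97.220 g.
Weight fraction Mg = 97.220 / 843.893 = 0.1152.

11.52 weight percent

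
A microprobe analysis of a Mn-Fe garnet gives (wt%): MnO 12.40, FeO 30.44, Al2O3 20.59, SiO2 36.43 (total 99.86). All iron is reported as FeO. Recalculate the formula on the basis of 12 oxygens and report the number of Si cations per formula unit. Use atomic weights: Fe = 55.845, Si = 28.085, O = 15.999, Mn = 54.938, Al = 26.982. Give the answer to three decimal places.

12.40 wt% MnO ÷ 70.937 g/mol = 0.17480 mol, giving 0.17480 Mn and 0.17480 O.
30.44 wt% FeO ÷ 71.844 g/mol = 0.42370 mol, giving 0.42370 Fe and 0.42370 O.
20.59 wt% Al2O3 ÷ 101.961 g/mol = 0.20194 mol, giving 0.40388 Al and 0.60582 O.
36.43 wt% SiO2 ÷ 60.083 g/mol = 0.60633 mol, giving 0.60633 Si and 1.21266 O.
Oxygen sums to 2.41698; scaling by 12/2.41698 = 4.96487 puts the formula on 12 O.
Si: 0.60633 × 4.96487 = 3.010 atoms per formula unit.

3.010 Si apfu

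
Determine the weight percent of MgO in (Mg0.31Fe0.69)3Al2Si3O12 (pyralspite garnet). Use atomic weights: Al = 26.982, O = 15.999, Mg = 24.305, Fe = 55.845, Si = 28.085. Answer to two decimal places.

8.00 wt%

M((Mg0.31Fe0.69)3Al2Si3O12) = 468.410 g/mol; M(MgO) = 40.304 g/mol.
Moles MgO per formula unit = 0.93 Mg ÷ 1 = 0.9300.
MgO fraction = (0.9300 × 40.304) / 468.410 = 37.483/468.410 = 0.0800.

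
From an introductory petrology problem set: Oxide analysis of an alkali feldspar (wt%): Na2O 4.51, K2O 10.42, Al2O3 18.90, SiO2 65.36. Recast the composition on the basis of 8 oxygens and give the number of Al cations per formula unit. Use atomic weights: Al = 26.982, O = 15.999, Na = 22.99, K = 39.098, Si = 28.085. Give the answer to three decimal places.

Na2O (M=61.979): mol = 0.07277; Na = 0.14554, O = 0.07277.
K2O (M=94.195): mol = 0.11062; K = 0.22124, O = 0.11062.
Al2O3 (M=101.961): mol = 0.18536; Al = 0.37072, O = 0.55608.
SiO2 (M=60.083): mol = 1.08783; Si = 1.08783, O = 2.17566.
ΣO = 2.91513; factor = 8/ΣO = 2.74430.
Al apfu = 0.37072 × 2.74430 = 1.017.

1.017 Al apfu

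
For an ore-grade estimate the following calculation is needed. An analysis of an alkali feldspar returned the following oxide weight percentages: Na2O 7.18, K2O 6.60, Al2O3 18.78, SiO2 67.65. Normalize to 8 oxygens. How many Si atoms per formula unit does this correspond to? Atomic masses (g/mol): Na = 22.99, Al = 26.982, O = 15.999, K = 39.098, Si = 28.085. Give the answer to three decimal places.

7.18 wt% Na2O ÷ 61.979 g/mol = 0.11585 mol, giving 0.23170 Na and 0.11585 O.
6.60 wt% K2O ÷ 94.195 g/mol = 0.07007 mol, giving 0.14014 K and 0.07007 O.
18.78 wt% Al2O3 ÷ 101.961 g/mol = 0.18419 mol, giving 0.36838 Al and 0.55257 O.
67.65 wt% SiO2 ÷ 60.083 g/mol = 1.12594 mol, giving 1.12594 Si and 2.25188 O.
Oxygen sums to 2.99037; scaling by 8/2.99037 = 2.67525 puts the formula on 8 O.
Si: 1.12594 × 2.67525 = 3.012 atoms per formula unit.

3.012 Si apfu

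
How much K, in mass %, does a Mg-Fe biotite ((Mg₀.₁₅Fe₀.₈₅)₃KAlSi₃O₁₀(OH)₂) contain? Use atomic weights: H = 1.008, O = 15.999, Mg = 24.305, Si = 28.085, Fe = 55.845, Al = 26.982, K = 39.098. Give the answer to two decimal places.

Molar mass of (Mg₀.₁₅Fe₀.₈₅)₃KAlSi₃O₁₀(OH)₂: 0.45×24.305 + 2.55×55.845 + 1×39.098 + 1×26.982 + 3×28.085 + 12×15.999 + 2×1.008 = 497.681 g/mol.
Mass of K per formula unit: 1 × 39.098 = 39.098 g.
Weight fraction K = 39.098 / 497.681 = 0.0786.

7.86 mass %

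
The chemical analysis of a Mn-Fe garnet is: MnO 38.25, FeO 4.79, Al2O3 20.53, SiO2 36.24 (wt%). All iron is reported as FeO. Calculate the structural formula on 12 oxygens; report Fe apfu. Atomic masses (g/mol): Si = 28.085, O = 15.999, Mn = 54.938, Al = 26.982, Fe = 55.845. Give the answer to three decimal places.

0.331 Fe apfu

MnO: 38.25/70.937 = 0.53921 mol → 0.53921 mol Mn, 0.53921 mol O.
FeO: 4.79/71.844 = 0.06667 mol → 0.06667 mol Fe, 0.06667 mol O.
Al2O3: 20.53/101.961 = 0.20135 mol → 0.40270 mol Al, 0.60405 mol O.
SiO2: 36.24/60.083 = 0.60317 mol → 0.60317 mol Si, 1.20634 mol O.
Total oxygen = 2.41627 mol. Normalization factor = 12/2.41627 = 4.96633.
Fe per 12 O = 0.06667 × 4.96633 = 0.331.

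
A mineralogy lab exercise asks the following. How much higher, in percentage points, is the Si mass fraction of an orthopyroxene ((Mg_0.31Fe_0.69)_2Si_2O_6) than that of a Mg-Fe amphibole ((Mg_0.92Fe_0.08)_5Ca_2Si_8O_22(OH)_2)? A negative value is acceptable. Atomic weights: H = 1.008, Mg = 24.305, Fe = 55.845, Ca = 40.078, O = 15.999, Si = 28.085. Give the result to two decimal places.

First mineral: 56.170 g Si in 244.299 g formula = 22.99 wt% Si.
Second mineral: 224.680 g Si in 824.969 g formula = 27.23 wt% Si.
22.99% − 27.23% gives a difference of -4.24 percentage points.

-4.24 percentage points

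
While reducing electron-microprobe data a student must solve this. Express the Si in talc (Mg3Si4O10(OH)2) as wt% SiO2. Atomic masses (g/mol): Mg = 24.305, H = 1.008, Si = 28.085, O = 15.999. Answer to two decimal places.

63.37 wt%

Molar mass of Mg3Si4O10(OH)2 = 3*24.305 + 4*28.085 + 12*15.999 + 2*1.008 = 379.259 g/mol.
Each formula unit contains 4 Si, equivalent to 4/1 = 4.0000 mol SiO2.
M(SiO2) = 1×28.085 + 2×15.999 = 60.083 g/mol.
Mass of SiO2 per formula unit = 4.0000 × 60.083 = 240.332 g.
SiO2 wt% = 240.332 / 379.259 × 100 = 63.37%.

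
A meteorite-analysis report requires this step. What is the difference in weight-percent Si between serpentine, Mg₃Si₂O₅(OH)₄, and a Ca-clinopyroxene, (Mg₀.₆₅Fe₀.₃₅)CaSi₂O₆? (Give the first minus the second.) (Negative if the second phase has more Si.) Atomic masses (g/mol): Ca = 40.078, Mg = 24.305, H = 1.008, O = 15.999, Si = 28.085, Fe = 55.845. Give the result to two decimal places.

First mineral: 56.170 g Si in 277.108 g formula = 20.27 wt% Si.
Second mineral: 56.170 g Si in 227.586 g formula = 24.68 wt% Si.
20.27% − 24.68% gives a difference of -4.41 percentage points.

-4.41 percentage points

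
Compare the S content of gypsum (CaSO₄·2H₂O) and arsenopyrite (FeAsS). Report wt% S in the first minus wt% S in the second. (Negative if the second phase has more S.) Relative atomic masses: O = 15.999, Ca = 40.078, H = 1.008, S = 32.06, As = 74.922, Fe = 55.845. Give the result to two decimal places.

-1.07 percentage points

First mineral: 32.060 g S in 172.164 g formula = 18.62 wt% S.
Second mineral: 32.060 g S in 162.827 g formula = 19.69 wt% S.
18.62% − 19.69% gives a difference of -1.07 percentage points.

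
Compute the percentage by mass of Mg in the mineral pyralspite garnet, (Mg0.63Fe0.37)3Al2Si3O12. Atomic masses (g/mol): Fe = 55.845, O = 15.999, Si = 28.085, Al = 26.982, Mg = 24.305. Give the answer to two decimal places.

M((Mg0.63Fe0.37)3Al2Si3O12) = 438.131 g/mol.
Mg contributes 1.89 × 24.305 = 45.936 g per mole.
45.936/438.131 = 0.1048 → 10.48%.

10.48 mass %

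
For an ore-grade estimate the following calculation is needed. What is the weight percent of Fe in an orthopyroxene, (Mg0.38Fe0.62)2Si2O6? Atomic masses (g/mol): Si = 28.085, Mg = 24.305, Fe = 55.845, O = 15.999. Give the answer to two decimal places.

Formula mass = 0.76·24.305 + 1.24·55.845 + 2·28.085 + 6·15.999 = 239.884 g/mol, of which 69.248 g is Fe.
So Fe makes up 69.248/239.884 = 0.2887 of the mass, i.e. 28.87%.

28.87 wt%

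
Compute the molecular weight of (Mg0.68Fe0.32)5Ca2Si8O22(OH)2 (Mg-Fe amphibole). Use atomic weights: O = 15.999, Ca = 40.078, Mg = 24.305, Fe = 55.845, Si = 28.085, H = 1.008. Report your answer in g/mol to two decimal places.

862.82 g/mol

Mg: 3.40 × 24.305 = 82.6370
Fe: 1.60 × 55.845 = 89.3520
Ca: 2 × 40.078 = 80.1560
Si: 8 × 28.085 = 224.6800
O: 24 × 15.999 = 383.9760
H: 2 × 1.008 = 2.0160
Summing the contributions gives the formula mass.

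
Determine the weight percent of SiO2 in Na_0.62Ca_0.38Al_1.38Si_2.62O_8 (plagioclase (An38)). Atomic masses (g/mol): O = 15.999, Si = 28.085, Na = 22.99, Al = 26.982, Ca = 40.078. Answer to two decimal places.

M(Na_0.62Ca_0.38Al_1.38Si_2.62O_8) = 268.293 g/mol; M(SiO2) = 60.083 g/mol.
Moles SiO2 per formula unit = 2.62 Si ÷ 1 = 2.6200.
SiO2 fraction = (2.6200 × 60.083) / 268.293 = 157.417/268.293 = 0.5867.

58.67 wt%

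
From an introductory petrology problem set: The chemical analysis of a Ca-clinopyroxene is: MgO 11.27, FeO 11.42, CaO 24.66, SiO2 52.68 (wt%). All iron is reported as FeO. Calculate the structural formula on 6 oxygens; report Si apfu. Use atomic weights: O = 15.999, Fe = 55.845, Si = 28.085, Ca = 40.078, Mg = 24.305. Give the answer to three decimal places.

1.999 Si apfu

MgO: 11.27/40.304 = 0.27962 mol → 0.27962 mol Mg, 0.27962 mol O.
FeO: 11.42/71.844 = 0.15896 mol → 0.15896 mol Fe, 0.15896 mol O.
CaO: 24.66/56.077 = 0.43975 mol → 0.43975 mol Ca, 0.43975 mol O.
SiO2: 52.68/60.083 = 0.87679 mol → 0.87679 mol Si, 1.75358 mol O.
Total oxygen = 2.63191 mol. Normalization factor = 6/2.63191 = 2.27971.
Si per 6 O = 0.87679 × 2.27971 = 1.999.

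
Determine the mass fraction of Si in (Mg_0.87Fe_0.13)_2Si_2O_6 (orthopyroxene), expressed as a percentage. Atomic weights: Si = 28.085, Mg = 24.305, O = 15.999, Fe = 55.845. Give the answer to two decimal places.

Molar mass of (Mg_0.87Fe_0.13)_2Si_2O_6: 1.74*24.305 + 0.26*55.845 + 2*28.085 + 6*15.999 = 208.974 g/mol.
Mass of Si per formula unit: 2 × 28.085 = 56.170 g.
Weight fraction Si = 56.170 / 208.974 = 0.2688.

26.88 mass %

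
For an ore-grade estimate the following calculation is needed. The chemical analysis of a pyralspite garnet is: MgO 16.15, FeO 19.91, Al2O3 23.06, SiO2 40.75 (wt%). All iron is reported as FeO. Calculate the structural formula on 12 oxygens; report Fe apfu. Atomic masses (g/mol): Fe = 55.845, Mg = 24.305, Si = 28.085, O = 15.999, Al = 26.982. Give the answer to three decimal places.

MgO: 16.15/40.304 = 0.40070 mol → 0.40070 mol Mg, 0.40070 mol O.
FeO: 19.91/71.844 = 0.27713 mol → 0.27713 mol Fe, 0.27713 mol O.
Al2O3: 23.06/101.961 = 0.22616 mol → 0.45232 mol Al, 0.67848 mol O.
SiO2: 40.75/60.083 = 0.67823 mol → 0.67823 mol Si, 1.35646 mol O.
Total oxygen = 2.71277 mol. Normalization factor = 12/2.71277 = 4.42352.
Fe per 12 O = 0.27713 × 4.42352 = 1.226.

1.226 Fe apfu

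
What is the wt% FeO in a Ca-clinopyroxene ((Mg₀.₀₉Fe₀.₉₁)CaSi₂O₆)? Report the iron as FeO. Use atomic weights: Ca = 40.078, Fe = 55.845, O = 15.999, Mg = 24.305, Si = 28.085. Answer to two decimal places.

M((Mg₀.₀₉Fe₀.₉₁)CaSi₂O₆) = 245.248 g/mol; M(FeO) = 71.844 g/mol.
Moles FeO per formula unit = 0.91 Fe ÷ 1 = 0.9100.
FeO fraction = (0.9100 × 71.844) / 245.248 = 65.378/245.248 = 0.2666.

26.66 wt%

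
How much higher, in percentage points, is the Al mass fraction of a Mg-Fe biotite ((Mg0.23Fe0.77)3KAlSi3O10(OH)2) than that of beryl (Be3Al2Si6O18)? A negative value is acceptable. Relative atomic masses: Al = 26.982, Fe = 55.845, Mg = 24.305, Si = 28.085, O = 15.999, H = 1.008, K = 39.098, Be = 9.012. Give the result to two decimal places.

Al in (Mg0.23Fe0.77)3KAlSi3O10(OH)2: molar mass 490.111 g/mol; 1×26.982 = 26.982 g → 5.51 wt%.
Al in Be3Al2Si6O18: molar mass 537.492 g/mol; 2×26.982 = 53.964 g → 10.04 wt%.
Difference = 5.51 − 10.04 = -4.53 percentage points.

-4.53 percentage points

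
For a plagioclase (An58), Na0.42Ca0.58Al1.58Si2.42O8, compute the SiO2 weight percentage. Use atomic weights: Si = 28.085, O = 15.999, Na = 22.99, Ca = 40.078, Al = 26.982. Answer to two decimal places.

53.56 wt%

M(Na0.42Ca0.58Al1.58Si2.42O8) = 271.490 g/mol; M(SiO2) = 60.083 g/mol.
Moles SiO2 per formula unit = 2.42 Si ÷ 1 = 2.4200.
SiO2 fraction = (2.4200 × 60.083) / 271.490 = 145.401/271.490 = 0.5356.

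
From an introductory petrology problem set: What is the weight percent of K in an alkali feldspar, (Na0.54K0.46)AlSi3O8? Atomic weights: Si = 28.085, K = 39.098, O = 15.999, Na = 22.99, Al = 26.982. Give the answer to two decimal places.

6.67 wt%

M((Na0.54K0.46)AlSi3O8) = 269.629 g/mol.
K contributes 0.46 × 39.098 = 17.985 g per mole.
17.985/269.629 = 0.0667 → 6.67%.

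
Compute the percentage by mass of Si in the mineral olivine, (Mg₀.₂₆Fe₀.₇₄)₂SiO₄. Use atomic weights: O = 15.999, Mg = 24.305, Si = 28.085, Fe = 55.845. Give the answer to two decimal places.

14.99 mass %

Formula mass = 0.52*24.305 + 1.48*55.845 + 1*28.085 + 4*15.999 = 187.370 g/mol, of which 28.085 g is Si.
So Si makes up 28.085/187.370 = 0.1499 of the mass, i.e. 14.99%.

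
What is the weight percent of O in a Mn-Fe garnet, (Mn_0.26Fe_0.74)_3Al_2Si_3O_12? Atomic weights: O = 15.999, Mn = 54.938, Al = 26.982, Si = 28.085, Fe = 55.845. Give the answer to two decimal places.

M((Mn_0.26Fe_0.74)_3Al_2Si_3O_12) = 497.035 g/mol.
O contributes 12 × 15.999 = 191.988 g per mole.
191.988/497.035 = 0.3863 → 38.63%.

38.63 mass %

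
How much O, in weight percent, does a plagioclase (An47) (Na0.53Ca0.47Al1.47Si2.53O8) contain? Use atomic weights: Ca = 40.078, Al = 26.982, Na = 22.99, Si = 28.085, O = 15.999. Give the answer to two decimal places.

Formula mass = 0.53×22.99 + 0.47×40.078 + 1.47×26.982 + 2.53×28.085 + 8×15.999 = 269.732 g/mol, of which 127.992 g is O.
So O makes up 127.992/269.732 = 0.4745 of the mass, i.e. 47.45%.

47.45 weight percent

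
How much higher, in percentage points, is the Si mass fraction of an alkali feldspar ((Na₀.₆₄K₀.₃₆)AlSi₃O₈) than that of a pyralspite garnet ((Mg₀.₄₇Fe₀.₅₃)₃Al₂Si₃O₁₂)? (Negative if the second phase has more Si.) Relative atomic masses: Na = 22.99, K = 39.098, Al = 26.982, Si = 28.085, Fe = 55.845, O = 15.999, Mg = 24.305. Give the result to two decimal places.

12.85 percentage points

M((Na₀.₆₄K₀.₃₆)AlSi₃O₈) = 268.018 g/mol, so wt% Si = 84.255/268.018 × 100 = 31.44%.
M((Mg₀.₄₇Fe₀.₅₃)₃Al₂Si₃O₁₂) = 453.271 g/mol, so wt% Si = 84.255/453.271 × 100 = 18.59%.
31.44 − 18.59 = 12.85 pp.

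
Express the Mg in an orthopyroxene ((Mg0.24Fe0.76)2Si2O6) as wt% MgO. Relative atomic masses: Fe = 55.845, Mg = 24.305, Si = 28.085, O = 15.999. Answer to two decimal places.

Molar mass of (Mg0.24Fe0.76)2Si2O6 = 0.48×24.305 + 1.52×55.845 + 2×28.085 + 6×15.999 = 248.715 g/mol.
Each formula unit contains 0.48 Mg, equivalent to 0.48/1 = 0.4800 mol MgO.
M(MgO) = 1×24.305 + 1×15.999 = 40.304 g/mol.
Mass of MgO per formula unit = 0.4800 × 40.304 = 19.346 g.
MgO wt% = 19.346 / 248.715 × 100 = 7.78%.

7.78 wt%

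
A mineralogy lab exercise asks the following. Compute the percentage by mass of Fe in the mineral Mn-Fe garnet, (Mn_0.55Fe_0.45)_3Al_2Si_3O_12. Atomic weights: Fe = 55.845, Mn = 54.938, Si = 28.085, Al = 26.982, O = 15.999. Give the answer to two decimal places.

Formula mass = 1.65×54.938 + 1.35×55.845 + 2×26.982 + 3×28.085 + 12×15.999 = 496.245 g/mol, of which 75.391 g is Fe.
So Fe makes up 75.391/496.245 = 0.1519 of the mass, i.e. 15.19%.

15.19 mass %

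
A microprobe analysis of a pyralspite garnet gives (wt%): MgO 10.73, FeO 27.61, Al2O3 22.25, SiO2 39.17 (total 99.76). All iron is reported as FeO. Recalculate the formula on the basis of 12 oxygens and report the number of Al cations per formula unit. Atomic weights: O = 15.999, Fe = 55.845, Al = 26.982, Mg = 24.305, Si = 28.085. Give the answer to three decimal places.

2.007 Al apfu

MgO: 10.73/40.304 = 0.26623 mol → 0.26623 mol Mg, 0.26623 mol O.
FeO: 27.61/71.844 = 0.38430 mol → 0.38430 mol Fe, 0.38430 mol O.
Al2O3: 22.25/101.961 = 0.21822 mol → 0.43644 mol Al, 0.65466 mol O.
SiO2: 39.17/60.083 = 0.65193 mol → 0.65193 mol Si, 1.30386 mol O.
Total oxygen = 2.60905 mol. Normalization factor = 12/2.60905 = 4.59938.
Al per 12 O = 0.43644 × 4.59938 = 2.007.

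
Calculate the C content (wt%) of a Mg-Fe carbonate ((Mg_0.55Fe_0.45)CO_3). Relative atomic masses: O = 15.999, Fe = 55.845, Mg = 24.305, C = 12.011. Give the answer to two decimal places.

Molar mass of (Mg_0.55Fe_0.45)CO_3: 0.55·24.305 + 0.45·55.845 + 1·12.011 + 3·15.999 = 98.506 g/mol.
Mass of C per formula unit: 1 × 12.011 = 12.011 g.
Weight fraction C = 12.011 / 98.506 = 0.1219.

12.19 wt%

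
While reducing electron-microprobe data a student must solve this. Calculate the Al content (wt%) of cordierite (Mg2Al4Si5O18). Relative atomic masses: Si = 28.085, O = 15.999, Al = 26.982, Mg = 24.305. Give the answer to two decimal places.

18.45 wt%

M(Mg2Al4Si5O18) = 584.945 g/mol.
Al contributes 4 × 26.982 = 107.928 g per mole.
107.928/584.945 = 0.1845 → 18.45%.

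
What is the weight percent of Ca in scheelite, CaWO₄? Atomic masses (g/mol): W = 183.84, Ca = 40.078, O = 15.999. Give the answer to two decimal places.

Molar mass of CaWO₄: 1×40.078 + 1×183.84 + 4×15.999 = 287.914 g/mol.
Mass of Ca per formula unit: 1 × 40.078 = 40.078 g.
Weight fraction Ca = 40.078 / 287.914 = 0.1392.

13.92 weight percent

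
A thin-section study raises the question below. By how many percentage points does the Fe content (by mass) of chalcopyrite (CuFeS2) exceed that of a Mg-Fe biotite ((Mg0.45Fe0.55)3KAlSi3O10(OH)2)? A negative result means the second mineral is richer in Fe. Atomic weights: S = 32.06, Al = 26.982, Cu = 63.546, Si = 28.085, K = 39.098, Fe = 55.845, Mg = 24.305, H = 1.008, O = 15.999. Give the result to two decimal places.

First mineral: 55.845 g Fe in 183.511 g formula = 30.43 wt% Fe.
Second mineral: 92.144 g Fe in 469.295 g formula = 19.63 wt% Fe.
30.43% − 19.63% gives a difference of 10.80 percentage points.

10.80 percentage points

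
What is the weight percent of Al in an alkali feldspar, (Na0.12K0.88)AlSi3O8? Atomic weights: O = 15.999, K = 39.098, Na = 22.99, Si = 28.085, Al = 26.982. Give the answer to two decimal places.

9.76 wt%

Molar mass of (Na0.12K0.88)AlSi3O8: 0.12·22.99 + 0.88·39.098 + 1·26.982 + 3·28.085 + 8·15.999 = 276.394 g/mol.
Mass of Al per formula unit: 1 × 26.982 = 26.982 g.
Weight fraction Al = 26.982 / 276.394 = 0.0976.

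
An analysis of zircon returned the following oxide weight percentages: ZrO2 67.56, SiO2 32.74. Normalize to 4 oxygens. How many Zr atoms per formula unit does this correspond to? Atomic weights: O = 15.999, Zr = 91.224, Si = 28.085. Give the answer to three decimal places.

ZrO2: 67.56/123.222 = 0.54828 mol → 0.54828 mol Zr, 1.09656 mol O.
SiO2: 32.74/60.083 = 0.54491 mol → 0.54491 mol Si, 1.08982 mol O.
Total oxygen = 2.18638 mol. Normalization factor = 4/2.18638 = 1.82951.
Zr per 4 O = 0.54828 × 1.82951 = 1.003.

1.003 Zr apfu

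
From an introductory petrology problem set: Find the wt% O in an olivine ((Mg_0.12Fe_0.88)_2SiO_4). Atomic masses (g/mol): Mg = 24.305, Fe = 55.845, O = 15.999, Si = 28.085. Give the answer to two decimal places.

32.62 weight percent

Formula mass = 0.24*24.305 + 1.76*55.845 + 1*28.085 + 4*15.999 = 196.201 g/mol, of which 63.996 g is O.
So O makes up 63.996/196.201 = 0.3262 of the mass, i.e. 32.62%.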